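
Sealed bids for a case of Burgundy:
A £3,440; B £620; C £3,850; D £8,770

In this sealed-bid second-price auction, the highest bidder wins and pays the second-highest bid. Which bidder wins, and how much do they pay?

D pays £3,850

Bids in order: 8,770 (D) > 3,850 (C) > 3,440 (A) > 620 (B)
D is highest; pays the second-highest bid, £3,850.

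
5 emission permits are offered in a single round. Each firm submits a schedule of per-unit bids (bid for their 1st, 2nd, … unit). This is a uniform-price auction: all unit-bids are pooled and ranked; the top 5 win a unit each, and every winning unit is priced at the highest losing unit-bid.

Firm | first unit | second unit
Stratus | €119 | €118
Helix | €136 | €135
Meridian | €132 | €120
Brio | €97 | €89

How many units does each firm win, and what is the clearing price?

Pooled unit-bids ranked (top 5): 136 (Helix-1), 135 (Helix-2), 132 (Meridian-1), 120 (Meridian-2), 119 (Stratus-1)
Highest rejected unit-bid = €118.
Allocation: Helix 2, Meridian 2, Stratus 1.

Helix 2, Meridian 2, Stratus 1; clearing price €118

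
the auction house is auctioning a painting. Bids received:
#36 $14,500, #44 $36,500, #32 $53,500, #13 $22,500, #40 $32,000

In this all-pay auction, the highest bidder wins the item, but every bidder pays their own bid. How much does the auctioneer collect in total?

Total revenue: $159,000

Bids ranked: 53,500 (#32) > 36,500 (#44) > 32,000 (#40) > 22,500 (#13) > 14,500 (#36)
#32 wins with the top bid; all bids are sunk regardless.
Every bidder forfeits their bid regardless of winning.
Revenue = 14,500 + 36,500 + 53,500 + 22,500 + 32,000 = $159,000.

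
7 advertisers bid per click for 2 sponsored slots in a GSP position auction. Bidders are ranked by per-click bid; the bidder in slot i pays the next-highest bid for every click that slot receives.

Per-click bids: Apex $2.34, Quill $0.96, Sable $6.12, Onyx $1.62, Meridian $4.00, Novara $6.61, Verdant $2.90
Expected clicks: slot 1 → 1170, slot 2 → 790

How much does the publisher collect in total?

Ranked by bid: $6.61 (Novara) > $6.12 (Sable) > $4.00 (Meridian) > …
Slot 1: Novara pays $6.12 × 1170 = $7160.40
Slot 2: Sable pays $4.00 × 790 = $3160.00
Total = $10320.40

Total revenue: $10320.40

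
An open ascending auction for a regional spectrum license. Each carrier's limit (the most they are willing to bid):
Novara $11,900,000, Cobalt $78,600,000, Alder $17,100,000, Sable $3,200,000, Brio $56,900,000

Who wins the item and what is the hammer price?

Cobalt wins at $56,900,000

Rule: the price rises until one bidder remains; the winner pays the price at which the last rival dropped out.
Limits in order: 78,600,000 (Cobalt) > 56,900,000 (Brio) > 17,100,000 (Alder) > 11,900,000 (Novara) > 3,200,000 (Sable)
Brio is the last rival to drop out, at $56,900,000; Cobalt remains and wins at that price.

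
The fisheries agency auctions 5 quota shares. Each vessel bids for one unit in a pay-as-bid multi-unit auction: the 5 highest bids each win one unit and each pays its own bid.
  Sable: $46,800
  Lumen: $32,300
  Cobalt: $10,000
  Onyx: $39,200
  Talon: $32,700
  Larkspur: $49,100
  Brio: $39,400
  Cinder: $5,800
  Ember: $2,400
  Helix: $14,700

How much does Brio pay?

Sorting: 49,100 (Larkspur), 46,800 (Sable), 39,400 (Brio), 39,200 (Onyx), 32,700 (Talon), 32,300 (Lumen), 14,700 (Helix), …
The 5 highest are Larkspur, Sable, Brio, Onyx, Talon.
Brio wins → own bid $39,400.

Brio pays $39,400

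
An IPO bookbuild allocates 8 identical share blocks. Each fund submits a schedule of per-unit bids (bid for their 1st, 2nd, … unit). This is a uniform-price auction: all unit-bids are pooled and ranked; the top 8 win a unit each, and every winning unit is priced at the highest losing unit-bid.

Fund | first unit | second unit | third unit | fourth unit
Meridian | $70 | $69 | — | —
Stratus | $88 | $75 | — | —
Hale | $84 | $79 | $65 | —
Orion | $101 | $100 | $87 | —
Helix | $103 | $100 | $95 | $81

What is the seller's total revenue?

Total revenue: $648

All unit-bids, highest first — top 8: 103 (Helix-1), 101 (Orion-1), 100 (Orion-2), 100 (Helix-2), 95 (Helix-3), 88 (Stratus-1), 87 (Orion-3), 84 (Hale-1)
Highest rejected unit-bid = $81.
Allocation: Hale 1, Helix 3, Orion 3, Stratus 1. Every unit priced at $81.
Revenue = 8 × 81 = $648.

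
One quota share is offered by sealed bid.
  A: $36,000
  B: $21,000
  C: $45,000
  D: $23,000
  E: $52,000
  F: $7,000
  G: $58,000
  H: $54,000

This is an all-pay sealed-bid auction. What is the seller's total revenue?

Bids ranked: 58,000 (G) > 54,000 (H) > 52,000 (E) > 45,000 (C) > 36,000 (A) > 23,000 (D) > …
G wins with the top bid; all bids are sunk regardless.
Every bidder forfeits their bid regardless of winning.
Revenue = 36,000 + 21,000 + 45,000 + 23,000 + 52,000 + 7,000 + 58,000 + 54,000 = $296,000.

Total revenue: $296,000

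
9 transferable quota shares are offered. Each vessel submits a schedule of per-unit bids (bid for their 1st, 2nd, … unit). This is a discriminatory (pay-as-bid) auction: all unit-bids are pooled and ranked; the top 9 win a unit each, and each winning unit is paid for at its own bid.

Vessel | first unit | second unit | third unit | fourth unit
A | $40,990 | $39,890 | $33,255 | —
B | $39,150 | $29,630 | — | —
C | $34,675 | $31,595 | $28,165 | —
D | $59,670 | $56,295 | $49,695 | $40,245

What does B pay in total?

Merging the schedules and taking the best 9: 59,670 (D-1), 56,295 (D-2), 49,695 (D-3), 40,990 (A-1), 40,245 (D-4), 39,890 (A-2), 39,150 (B-1), 34,675 (C-1), 33,255 (A-3)
Next rejected bid: $31,595 (not a price — pay-as-bid).
B's winning unit-bids: 39,150 = $39,150.

B pays $39,150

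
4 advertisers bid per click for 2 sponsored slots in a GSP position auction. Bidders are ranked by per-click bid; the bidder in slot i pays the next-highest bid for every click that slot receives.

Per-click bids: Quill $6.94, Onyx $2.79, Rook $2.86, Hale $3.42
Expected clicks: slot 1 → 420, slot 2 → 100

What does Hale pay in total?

Hale pays $286.00

Per-click bids in order: $6.94 (Quill) > $3.42 (Hale) > $2.86 (Rook) > …
Hale holds slot 2 → pays next bid $2.86 × 100 clicks = $286.00.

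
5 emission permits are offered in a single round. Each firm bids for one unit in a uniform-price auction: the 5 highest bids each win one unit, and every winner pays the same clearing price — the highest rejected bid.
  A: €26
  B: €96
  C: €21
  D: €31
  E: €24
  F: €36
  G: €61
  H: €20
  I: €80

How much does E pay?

E pays €0

Ordering the bids: 96 (B), 80 (I), 61 (G), 36 (F), 31 (D), 26 (A), 24 (E), …
Winners (5 units): B, I, G, F, D.
Clearing price = highest rejected bid = €26.
E does not win → pays €0.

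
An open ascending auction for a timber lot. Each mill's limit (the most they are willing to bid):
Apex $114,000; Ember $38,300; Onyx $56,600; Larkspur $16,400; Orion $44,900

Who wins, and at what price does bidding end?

Limits ranked: 114,000 (Apex) > 56,600 (Onyx) > 44,900 (Orion) > 38,300 (Ember) > 16,400 (Larkspur)
Bidding ends when Onyx exits at $56,600; Apex takes it.

Apex wins at $56,600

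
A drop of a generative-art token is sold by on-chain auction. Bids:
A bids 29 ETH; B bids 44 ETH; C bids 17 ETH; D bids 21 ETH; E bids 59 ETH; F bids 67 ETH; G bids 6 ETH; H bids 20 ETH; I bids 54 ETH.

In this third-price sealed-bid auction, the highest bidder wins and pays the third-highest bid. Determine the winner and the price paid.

Third-price sealed-bid auction: the highest bidder wins and pays the third-highest bid.
Bids ranked: 67 (F) > 59 (E) > 54 (I) > 44 (B) > 29 (A) > 21 (D) > …
F wins; payment is bid #3 in the ranking = 54 ETH.

F pays 54 ETH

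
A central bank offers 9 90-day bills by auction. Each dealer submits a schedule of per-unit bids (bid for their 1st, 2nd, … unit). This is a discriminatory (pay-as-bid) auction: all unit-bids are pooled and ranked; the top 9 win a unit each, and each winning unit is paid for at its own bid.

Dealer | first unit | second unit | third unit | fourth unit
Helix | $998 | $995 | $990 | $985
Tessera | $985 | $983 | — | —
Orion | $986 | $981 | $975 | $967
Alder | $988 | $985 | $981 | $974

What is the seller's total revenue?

All unit-bids, highest first — top 9: 998 (Helix-1), 995 (Helix-2), 990 (Helix-3), 988 (Alder-1), 986 (Orion-1), 985 (Helix-4), 985 (Tessera-1), 985 (Alder-2), 983 (Tessera-2)
Next rejected bid: $981 (not a price — pay-as-bid).
Each winning unit pays its own bid.
Revenue = 998 + 995 + 990 + 988 + 986 + 985 + 985 + 985 + 983 = $8,895.

Total revenue: $8,895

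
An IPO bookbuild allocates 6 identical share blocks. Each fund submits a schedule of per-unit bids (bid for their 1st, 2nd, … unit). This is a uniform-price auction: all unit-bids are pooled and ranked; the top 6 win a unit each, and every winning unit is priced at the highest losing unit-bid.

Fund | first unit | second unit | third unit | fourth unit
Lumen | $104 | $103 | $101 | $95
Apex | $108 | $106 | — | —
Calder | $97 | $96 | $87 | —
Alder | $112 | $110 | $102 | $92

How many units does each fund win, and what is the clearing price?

Alder 2, Apex 2, Lumen 2; clearing price $102

All unit-bids, highest first — top 6: 112 (Alder-1), 110 (Alder-2), 108 (Apex-1), 106 (Apex-2), 104 (Lumen-1), 103 (Lumen-2)
The (k+1)-th unit-bid is $102.
Allocation: Alder 2, Apex 2, Lumen 2.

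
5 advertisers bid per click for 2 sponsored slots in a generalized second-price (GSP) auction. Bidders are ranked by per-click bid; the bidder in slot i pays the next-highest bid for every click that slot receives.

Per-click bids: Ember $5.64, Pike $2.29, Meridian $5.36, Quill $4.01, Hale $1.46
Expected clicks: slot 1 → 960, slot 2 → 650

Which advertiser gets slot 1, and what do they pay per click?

Sorting advertisers: $5.64 (Ember) > $5.36 (Meridian) > $4.01 (Quill) > …
Slot 1 goes to the first-ranked bidder, Ember, who pays the next bid down: $5.36/click.

Ember; $5.36 per click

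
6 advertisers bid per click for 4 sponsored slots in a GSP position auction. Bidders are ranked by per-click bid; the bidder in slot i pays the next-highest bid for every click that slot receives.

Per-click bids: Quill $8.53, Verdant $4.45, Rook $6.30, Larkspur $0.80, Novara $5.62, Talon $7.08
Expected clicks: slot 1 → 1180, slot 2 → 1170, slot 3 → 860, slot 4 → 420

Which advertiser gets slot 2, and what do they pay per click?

Per-click bids in order: $8.53 (Quill) > $7.08 (Talon) > $6.30 (Rook) > $5.62 (Novara) > $4.45 (Verdant) > …
Slot 2 goes to the second-ranked bidder, Talon, who pays the next bid down: $6.30/click.

Talon; $6.30 per click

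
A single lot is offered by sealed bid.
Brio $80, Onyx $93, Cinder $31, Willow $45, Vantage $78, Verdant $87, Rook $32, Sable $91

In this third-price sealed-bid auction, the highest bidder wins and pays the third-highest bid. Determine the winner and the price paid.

Third-price sealed-bid auction: the highest bidder wins and pays the third-highest bid.
Bids ranked: 93 (Onyx) > 91 (Sable) > 87 (Verdant) > 80 (Brio) > 78 (Vantage) > 45 (Willow) > …
Onyx wins; payment is bid #3 in the ranking = $87.

Onyx pays $87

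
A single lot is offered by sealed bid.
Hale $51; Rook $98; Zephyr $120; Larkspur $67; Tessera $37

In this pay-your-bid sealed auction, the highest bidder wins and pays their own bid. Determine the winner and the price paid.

Zephyr pays $120

Sorting bids: 120 (Zephyr) > 98 (Rook) > 67 (Larkspur) > 51 (Hale) > 37 (Tessera)
First-price: Zephyr pays what they bid, $120.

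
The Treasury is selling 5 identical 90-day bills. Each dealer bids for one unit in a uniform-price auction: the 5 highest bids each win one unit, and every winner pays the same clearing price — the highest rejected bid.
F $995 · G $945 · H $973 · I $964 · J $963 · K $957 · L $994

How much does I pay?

Sorting: 995 (F), 994 (L), 973 (H), 964 (I), 963 (J), 957 (K), 945 (G)
Top 5: F, L, H, I, J.
Highest unsuccessful bid: $957 → clearing price.
I wins → pays $957.

I pays $957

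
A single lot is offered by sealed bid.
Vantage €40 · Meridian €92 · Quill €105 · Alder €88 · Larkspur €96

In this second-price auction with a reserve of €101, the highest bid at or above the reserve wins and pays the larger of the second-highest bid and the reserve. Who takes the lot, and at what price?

Quill pays €101

Second-price auction with a reserve of €101: the highest bid at or above the reserve wins and pays the larger of the second-highest bid and the reserve.
Bids ranked: 105 (Quill) > 96 (Larkspur) > 92 (Meridian) > 88 (Alder) > 40 (Vantage)
Highest eligible bid: Quill at €105.
max(second-highest €96, reserve €101) = €101.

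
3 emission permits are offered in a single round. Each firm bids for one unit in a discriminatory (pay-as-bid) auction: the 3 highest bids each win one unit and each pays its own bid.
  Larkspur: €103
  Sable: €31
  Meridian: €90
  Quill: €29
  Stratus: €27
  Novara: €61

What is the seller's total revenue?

Ordering the bids: 103 (Larkspur), 90 (Meridian), 61 (Novara), 31 (Sable), 29 (Quill), …
Winners (3 units): Larkspur, Meridian, Novara.
Total revenue = 103 + 90 + 61 = €254.

Total revenue: €254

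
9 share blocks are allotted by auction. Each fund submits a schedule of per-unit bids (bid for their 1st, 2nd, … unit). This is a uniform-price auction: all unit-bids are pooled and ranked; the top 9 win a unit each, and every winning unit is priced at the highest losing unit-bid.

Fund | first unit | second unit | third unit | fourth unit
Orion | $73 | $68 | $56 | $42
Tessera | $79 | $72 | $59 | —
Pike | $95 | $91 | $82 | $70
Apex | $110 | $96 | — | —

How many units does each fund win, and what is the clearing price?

Apex 2, Orion 1, Pike 4, Tessera 2; clearing price $68

All unit-bids, highest first — top 9: 110 (Apex-1), 96 (Apex-2), 95 (Pike-1), 91 (Pike-2), 82 (Pike-3), 79 (Tessera-1), 73 (Orion-1), 72 (Tessera-2), 70 (Pike-4)
The (k+1)-th unit-bid is $68.
Allocation: Apex 2, Orion 1, Pike 4, Tessera 2.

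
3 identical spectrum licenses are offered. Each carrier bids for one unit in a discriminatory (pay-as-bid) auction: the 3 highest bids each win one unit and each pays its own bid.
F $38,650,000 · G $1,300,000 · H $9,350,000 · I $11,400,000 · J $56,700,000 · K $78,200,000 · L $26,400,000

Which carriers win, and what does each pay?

Bids ranked high→low: 78,200,000 (K), 56,700,000 (J), 38,650,000 (F), 26,400,000 (L), 11,400,000 (I), …
Winners (3 units): K, J, F.
Each winner pays its own bid: K $78,200,000, J $56,700,000, F $38,650,000.

K $78,200,000, J $56,700,000, F $38,650,000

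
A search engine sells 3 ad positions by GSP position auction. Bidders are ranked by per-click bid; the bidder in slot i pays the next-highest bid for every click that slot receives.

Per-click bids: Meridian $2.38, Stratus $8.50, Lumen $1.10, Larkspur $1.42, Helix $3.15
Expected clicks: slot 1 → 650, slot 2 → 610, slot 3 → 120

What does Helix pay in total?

Helix pays $1451.80

Per-click bids in order: $8.50 (Stratus) > $3.15 (Helix) > $2.38 (Meridian) > $1.42 (Larkspur) > …
Helix holds slot 2 → pays next bid $2.38 × 610 clicks = $1451.80.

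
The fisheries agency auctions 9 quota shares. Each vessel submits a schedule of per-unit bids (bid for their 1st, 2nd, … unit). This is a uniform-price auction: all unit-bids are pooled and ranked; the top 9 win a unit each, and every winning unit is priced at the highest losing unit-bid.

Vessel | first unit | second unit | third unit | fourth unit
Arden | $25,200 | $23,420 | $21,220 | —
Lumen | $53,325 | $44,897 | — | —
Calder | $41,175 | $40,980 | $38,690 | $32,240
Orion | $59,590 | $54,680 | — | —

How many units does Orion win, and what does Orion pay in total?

Orion: 2 units, pays $46,840

All unit-bids, highest first — top 9: 59,590 (Orion-1), 54,680 (Orion-2), 53,325 (Lumen-1), 44,897 (Lumen-2), 41,175 (Calder-1), 40,980 (Calder-2), 38,690 (Calder-3), 32,240 (Calder-4), 25,200 (Arden-1)
First bid not allocated: $23,420.
Orion wins 2 unit(s) at $23,420 each.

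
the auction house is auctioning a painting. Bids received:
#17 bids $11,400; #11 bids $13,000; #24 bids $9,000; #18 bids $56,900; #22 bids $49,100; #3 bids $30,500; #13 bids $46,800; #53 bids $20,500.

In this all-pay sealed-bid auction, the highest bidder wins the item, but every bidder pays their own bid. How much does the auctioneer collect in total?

Total revenue: $237,200

Bids in order: 56,900 (#18) > 49,100 (#22) > 46,800 (#13) > 30,500 (#3) > 20,500 (#53) > 13,000 (#11) > …
Every bidder forfeits their bid regardless of winning.
Revenue = 11,400 + 13,000 + 9,000 + 56,900 + 49,100 + 30,500 + 46,800 + 20,500 = $237,200.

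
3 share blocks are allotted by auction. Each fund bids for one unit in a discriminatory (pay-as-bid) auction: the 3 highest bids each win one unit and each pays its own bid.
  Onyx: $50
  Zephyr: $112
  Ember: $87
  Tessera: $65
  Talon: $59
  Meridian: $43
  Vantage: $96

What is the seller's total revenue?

Total revenue: $295

Bids ranked high→low: 112 (Zephyr), 96 (Vantage), 87 (Ember), 65 (Tessera), 59 (Talon), …
Winners (3 units): Zephyr, Vantage, Ember.
Total revenue = 112 + 96 + 87 = $295.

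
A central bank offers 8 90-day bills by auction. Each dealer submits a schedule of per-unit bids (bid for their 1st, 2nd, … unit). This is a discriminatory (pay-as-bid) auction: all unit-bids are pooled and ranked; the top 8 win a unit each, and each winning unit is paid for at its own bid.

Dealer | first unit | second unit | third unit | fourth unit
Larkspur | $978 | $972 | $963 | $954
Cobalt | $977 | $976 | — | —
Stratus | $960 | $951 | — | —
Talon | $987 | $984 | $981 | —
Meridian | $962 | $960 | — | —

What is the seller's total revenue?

Total revenue: $7,818

Pooled unit-bids ranked (top 8): 987 (Talon-1), 984 (Talon-2), 981 (Talon-3), 978 (Larkspur-1), 977 (Cobalt-1), 976 (Cobalt-2), 972 (Larkspur-2), 963 (Larkspur-3)
Next rejected bid: $962 (not a price — pay-as-bid).
Each winning unit pays its own bid.
Revenue = 987 + 984 + 981 + 978 + 977 + 976 + 972 + 963 = $7,818.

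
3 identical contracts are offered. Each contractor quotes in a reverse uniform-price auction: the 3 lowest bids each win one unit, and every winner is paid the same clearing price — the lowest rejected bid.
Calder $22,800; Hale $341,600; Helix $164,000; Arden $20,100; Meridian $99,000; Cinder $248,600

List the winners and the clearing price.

Ordering the bids: 20,100 (Arden), 22,800 (Calder), 99,000 (Meridian), 164,000 (Helix), 248,600 (Cinder), …
Lowest 3: Arden, Calder, Meridian.
First losing bid is Helix's $164,000, which sets the uniform price.

Arden, Calder, Meridian; each is paid $164,000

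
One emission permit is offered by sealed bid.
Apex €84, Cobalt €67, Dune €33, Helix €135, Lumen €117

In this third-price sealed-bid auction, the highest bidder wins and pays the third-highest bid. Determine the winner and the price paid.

Helix pays €84

Bids in order: 135 (Helix) > 117 (Lumen) > 84 (Apex) > 67 (Cobalt) > 33 (Dune)
Helix is highest; pays the third-highest bid, €84.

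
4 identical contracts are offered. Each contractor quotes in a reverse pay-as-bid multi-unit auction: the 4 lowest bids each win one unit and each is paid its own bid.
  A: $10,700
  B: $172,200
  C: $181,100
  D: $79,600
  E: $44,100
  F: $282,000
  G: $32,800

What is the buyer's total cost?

Total cost: $167,200

Bids ranked low→high: 10,700 (A), 32,800 (G), 44,100 (E), 79,600 (D), 172,200 (B), 181,100 (C), …
Winners (4 units): A, G, E, D.
Total cost = 10,700 + 32,800 + 44,100 + 79,600 = $167,200.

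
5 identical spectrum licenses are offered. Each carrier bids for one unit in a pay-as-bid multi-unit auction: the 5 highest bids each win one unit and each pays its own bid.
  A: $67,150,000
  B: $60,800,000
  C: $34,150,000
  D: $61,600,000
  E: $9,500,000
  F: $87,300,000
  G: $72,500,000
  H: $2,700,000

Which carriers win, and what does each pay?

Ordering the bids: 87,300,000 (F), 72,500,000 (G), 67,150,000 (A), 61,600,000 (D), 60,800,000 (B), 34,150,000 (C), 9,500,000 (E), …
Winners (5 units): F, G, A, D, B.
Each winner pays its own bid: F $87,300,000, G $72,500,000, A $67,150,000, D $61,600,000, B $60,800,000.

F $87,300,000, G $72,500,000, A $67,150,000, D $61,600,000, B $60,800,000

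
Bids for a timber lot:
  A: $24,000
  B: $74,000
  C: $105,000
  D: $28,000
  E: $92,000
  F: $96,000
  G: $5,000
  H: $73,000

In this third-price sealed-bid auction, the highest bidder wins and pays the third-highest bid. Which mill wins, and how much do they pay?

Bids ranked: 105,000 (C) > 96,000 (F) > 92,000 (E) > 74,000 (B) > 73,000 (H) > 28,000 (D) > …
C is highest; pays the third-highest bid, $92,000.

C pays $92,000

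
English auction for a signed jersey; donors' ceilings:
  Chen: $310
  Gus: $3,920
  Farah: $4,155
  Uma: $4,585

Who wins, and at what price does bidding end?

Uma wins at $4,155

Limits in order: 4,585 (Uma) > 4,155 (Farah) > 3,920 (Gus) > 310 (Chen)
Bidding ends when Farah exits at $4,155; Uma takes it.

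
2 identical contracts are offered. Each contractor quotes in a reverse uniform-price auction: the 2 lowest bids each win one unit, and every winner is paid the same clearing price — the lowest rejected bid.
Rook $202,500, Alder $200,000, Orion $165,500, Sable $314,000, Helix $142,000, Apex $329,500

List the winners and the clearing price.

Helix, Orion; each is paid $200,000

Bids ranked low→high: 142,000 (Helix), 165,500 (Orion), 200,000 (Alder), 202,500 (Rook), …
Winners (2 units): Helix, Orion.
First losing bid is Alder's $200,000, which sets the uniform price.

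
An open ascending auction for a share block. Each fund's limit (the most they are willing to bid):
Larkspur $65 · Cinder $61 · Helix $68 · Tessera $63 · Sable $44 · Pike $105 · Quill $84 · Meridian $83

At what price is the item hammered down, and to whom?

Limits ranked: 105 (Pike) > 84 (Quill) > 83 (Meridian) > 68 (Helix) > 65 (Larkspur) > 63 (Tessera) > …
Once the price passes $84, only Pike is left; the hammer falls at Quill's limit of $84.

Pike wins at $84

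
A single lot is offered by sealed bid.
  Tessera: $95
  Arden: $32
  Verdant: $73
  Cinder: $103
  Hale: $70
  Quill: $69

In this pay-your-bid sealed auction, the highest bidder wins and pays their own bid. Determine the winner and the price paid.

Sorting bids: 103 (Cinder) > 95 (Tessera) > 73 (Verdant) > 70 (Hale) > 69 (Quill) > 32 (Arden)
Cinder is highest → pays own bid, $103.

Cinder pays $103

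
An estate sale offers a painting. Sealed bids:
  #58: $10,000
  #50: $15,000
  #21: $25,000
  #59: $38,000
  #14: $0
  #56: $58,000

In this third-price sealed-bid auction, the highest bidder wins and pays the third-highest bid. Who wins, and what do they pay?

Bids ranked: 58,000 (#56) > 38,000 (#59) > 25,000 (#21) > 15,000 (#50) > 10,000 (#58) > 0 (#14)
#56 is highest; pays the third-highest bid, $25,000.

#56 pays $25,000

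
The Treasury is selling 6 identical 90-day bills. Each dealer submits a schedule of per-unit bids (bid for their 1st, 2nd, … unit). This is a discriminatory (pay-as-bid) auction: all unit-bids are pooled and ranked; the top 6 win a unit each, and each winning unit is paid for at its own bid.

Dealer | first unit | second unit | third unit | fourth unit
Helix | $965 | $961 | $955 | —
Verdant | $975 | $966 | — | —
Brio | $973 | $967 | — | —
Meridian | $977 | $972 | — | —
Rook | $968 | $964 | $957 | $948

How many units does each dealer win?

Brio 2, Meridian 2, Rook 1, Verdant 1

Merging the schedules and taking the best 6: 977 (Meridian-1), 975 (Verdant-1), 973 (Brio-1), 972 (Meridian-2), 968 (Rook-1), 967 (Brio-2)
Next rejected bid: $966 (not a price — pay-as-bid).
Allocation: Brio 2, Meridian 2, Rook 1, Verdant 1.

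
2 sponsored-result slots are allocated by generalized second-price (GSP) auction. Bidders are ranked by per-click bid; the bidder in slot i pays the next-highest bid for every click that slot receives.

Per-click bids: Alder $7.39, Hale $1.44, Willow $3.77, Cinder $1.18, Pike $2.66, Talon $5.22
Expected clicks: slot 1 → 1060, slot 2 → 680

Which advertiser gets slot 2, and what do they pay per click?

Talon; $3.77 per click

Per-click bids in order: $7.39 (Alder) > $5.22 (Talon) > $3.77 (Willow) > …
Slot 2 goes to the second-ranked bidder, Talon, who pays the next bid down: $3.77/click.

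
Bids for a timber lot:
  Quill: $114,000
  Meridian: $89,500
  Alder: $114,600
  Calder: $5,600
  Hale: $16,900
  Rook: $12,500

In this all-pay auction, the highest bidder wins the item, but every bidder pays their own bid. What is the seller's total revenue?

All-pay auction: the highest bidder wins the item, but every bidder pays their own bid.
Bids ranked: 114,600 (Alder) > 114,000 (Quill) > 89,500 (Meridian) > 16,900 (Hale) > 12,500 (Rook) > 5,600 (Calder)
Every bidder forfeits their bid regardless of winning.
Revenue = 114,000 + 89,500 + 114,600 + 5,600 + 16,900 + 12,500 = $353,100.

Total revenue: $353,100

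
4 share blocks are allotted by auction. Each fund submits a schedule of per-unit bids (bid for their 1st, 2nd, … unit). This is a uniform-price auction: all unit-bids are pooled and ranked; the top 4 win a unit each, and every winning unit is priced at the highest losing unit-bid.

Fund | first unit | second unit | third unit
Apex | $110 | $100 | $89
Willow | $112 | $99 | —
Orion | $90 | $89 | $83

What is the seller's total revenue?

Merging the schedules and taking the best 4: 112 (Willow-1), 110 (Apex-1), 100 (Apex-2), 99 (Willow-2)
First bid not allocated: $90.
Allocation: Apex 2, Willow 2. Every unit priced at $90.
Revenue = 4 × 90 = $360.

Total revenue: $360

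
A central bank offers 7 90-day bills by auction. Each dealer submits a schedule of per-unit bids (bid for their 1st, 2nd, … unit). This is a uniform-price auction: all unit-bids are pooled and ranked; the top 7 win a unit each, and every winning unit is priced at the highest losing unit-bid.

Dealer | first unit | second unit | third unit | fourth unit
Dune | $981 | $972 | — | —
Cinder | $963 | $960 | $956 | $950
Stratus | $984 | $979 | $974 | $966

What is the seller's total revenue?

All unit-bids, highest first — top 7: 984 (Stratus-1), 981 (Dune-1), 979 (Stratus-2), 974 (Stratus-3), 972 (Dune-2), 966 (Stratus-4), 963 (Cinder-1)
First bid not allocated: $960.
Allocation: Cinder 1, Dune 2, Stratus 4. Every unit priced at $960.
Revenue = 7 × 960 = $6,720.

Total revenue: $6,720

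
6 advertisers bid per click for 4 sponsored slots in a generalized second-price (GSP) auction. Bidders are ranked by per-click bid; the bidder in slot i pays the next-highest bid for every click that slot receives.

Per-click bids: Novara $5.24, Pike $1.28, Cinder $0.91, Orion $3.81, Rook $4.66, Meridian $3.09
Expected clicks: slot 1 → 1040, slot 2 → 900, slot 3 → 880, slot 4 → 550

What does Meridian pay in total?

Meridian pays $704.00

Per-click bids in order: $5.24 (Novara) > $4.66 (Rook) > $3.81 (Orion) > $3.09 (Meridian) > $1.28 (Pike) > …
Meridian holds slot 4 → pays next bid $1.28 × 550 clicks = $704.00.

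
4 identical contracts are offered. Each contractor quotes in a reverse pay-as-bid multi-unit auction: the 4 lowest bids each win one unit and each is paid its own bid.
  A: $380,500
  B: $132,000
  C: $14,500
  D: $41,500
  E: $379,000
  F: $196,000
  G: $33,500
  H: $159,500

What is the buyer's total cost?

Bids ranked low→high: 14,500 (C), 33,500 (G), 41,500 (D), 132,000 (B), 159,500 (H), 196,000 (F), …
Lowest 4: C, G, D, B.
Total cost = 14,500 + 33,500 + 41,500 + 132,000 = $221,500.

Total cost: $221,500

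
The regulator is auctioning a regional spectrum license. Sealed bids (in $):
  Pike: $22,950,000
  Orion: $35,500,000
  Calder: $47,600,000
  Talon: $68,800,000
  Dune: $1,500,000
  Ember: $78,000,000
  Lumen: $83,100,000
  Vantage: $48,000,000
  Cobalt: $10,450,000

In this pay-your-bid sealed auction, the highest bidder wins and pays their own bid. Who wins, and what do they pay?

Bids in order: 83,100,000 (Lumen) > 78,000,000 (Ember) > 68,800,000 (Talon) > 48,000,000 (Vantage) > 47,600,000 (Calder) > 35,500,000 (Orion) > …
First-price: Lumen pays what they bid, $83,100,000.

Lumen pays $83,100,000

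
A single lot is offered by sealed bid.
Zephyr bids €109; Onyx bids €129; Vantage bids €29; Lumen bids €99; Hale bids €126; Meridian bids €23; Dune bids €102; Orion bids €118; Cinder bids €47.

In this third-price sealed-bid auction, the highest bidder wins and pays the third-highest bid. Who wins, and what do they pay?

Onyx pays €118

Bids in order: 129 (Onyx) > 126 (Hale) > 118 (Orion) > 109 (Zephyr) > 102 (Dune) > 99 (Lumen) > …
Onyx wins; payment is bid #3 in the ranking = €118.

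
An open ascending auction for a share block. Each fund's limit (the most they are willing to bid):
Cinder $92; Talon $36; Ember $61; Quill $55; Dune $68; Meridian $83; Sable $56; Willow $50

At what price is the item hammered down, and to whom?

Cinder wins at $83

Sorting limits: 92 (Cinder) > 83 (Meridian) > 68 (Dune) > 61 (Ember) > 56 (Sable) > 55 (Quill) > …
Once the price passes $83, only Cinder is left; the hammer falls at Meridian's limit of $83.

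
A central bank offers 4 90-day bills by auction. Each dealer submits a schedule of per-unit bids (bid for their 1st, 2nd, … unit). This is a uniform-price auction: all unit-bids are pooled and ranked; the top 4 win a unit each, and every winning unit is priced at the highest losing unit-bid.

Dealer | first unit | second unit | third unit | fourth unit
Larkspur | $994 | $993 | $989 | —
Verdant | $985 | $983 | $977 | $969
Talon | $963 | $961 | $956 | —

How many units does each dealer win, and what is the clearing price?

Larkspur 3, Verdant 1; clearing price $983

All unit-bids, highest first — top 4: 994 (Larkspur-1), 993 (Larkspur-2), 989 (Larkspur-3), 985 (Verdant-1)
First bid not allocated: $983.
Allocation: Larkspur 3, Verdant 1.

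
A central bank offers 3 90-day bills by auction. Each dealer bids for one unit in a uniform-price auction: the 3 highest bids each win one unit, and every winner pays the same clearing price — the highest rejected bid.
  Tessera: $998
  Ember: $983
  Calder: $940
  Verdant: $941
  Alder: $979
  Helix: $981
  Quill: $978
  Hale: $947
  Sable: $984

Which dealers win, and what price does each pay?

Ordering the bids: 998 (Tessera), 984 (Sable), 983 (Ember), 981 (Helix), 979 (Alder), …
Top 3: Tessera, Sable, Ember.
First losing bid is Helix's $981, which sets the uniform price.

Tessera, Sable, Ember; each pays $981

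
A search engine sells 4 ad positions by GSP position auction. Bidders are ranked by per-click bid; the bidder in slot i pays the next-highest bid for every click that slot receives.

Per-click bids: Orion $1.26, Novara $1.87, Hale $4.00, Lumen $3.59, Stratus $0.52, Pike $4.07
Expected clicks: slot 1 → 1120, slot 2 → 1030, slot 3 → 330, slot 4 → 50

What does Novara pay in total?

Novara pays $63.00

Ranked by bid: $4.07 (Pike) > $4.00 (Hale) > $3.59 (Lumen) > $1.87 (Novara) > $1.26 (Orion) > …
Novara holds slot 4 → pays next bid $1.26 × 50 clicks = $63.00.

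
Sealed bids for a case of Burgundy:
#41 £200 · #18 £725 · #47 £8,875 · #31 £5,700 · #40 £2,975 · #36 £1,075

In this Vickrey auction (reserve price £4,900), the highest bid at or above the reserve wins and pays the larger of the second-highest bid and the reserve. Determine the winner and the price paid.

#47 pays £5,700

Bids ranked: 8,875 (#47) > 5,700 (#31) > 2,975 (#40) > 1,075 (#36) > 725 (#18) > 200 (#41)
#47 has the top bid at or above the reserve (£8,875).
Second-highest bid £5,700 exceeds the reserve £4,900 → payment £5,700.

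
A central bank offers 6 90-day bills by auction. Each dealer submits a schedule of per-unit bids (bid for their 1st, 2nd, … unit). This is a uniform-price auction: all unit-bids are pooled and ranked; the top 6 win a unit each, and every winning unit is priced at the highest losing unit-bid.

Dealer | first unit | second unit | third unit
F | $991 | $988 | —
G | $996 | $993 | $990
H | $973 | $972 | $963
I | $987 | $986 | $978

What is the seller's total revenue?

Total revenue: $5,916

Merging the schedules and taking the best 6: 996 (G-1), 993 (G-2), 991 (F-1), 990 (G-3), 988 (F-2), 987 (I-1)
Highest rejected unit-bid = $986.
Allocation: F 2, G 3, I 1. Every unit priced at $986.
Revenue = 6 × 986 = $5,916.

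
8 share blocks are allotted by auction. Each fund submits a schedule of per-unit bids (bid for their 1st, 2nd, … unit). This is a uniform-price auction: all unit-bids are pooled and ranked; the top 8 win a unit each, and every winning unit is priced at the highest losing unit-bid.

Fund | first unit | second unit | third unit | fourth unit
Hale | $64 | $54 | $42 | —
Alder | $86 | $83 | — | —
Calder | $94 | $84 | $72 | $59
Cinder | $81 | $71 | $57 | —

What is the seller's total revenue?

Merging the schedules and taking the best 8: 94 (Calder-1), 86 (Alder-1), 84 (Calder-2), 83 (Alder-2), 81 (Cinder-1), 72 (Calder-3), 71 (Cinder-2), 64 (Hale-1)
First bid not allocated: $59.
Allocation: Alder 2, Calder 3, Cinder 2, Hale 1. Every unit priced at $59.
Revenue = 8 × 59 = $472.

Total revenue: $472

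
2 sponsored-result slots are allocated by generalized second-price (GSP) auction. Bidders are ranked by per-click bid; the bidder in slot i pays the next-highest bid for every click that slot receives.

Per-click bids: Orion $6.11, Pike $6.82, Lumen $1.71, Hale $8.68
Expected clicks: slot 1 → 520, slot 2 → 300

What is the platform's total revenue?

Total revenue: $5379.40

Ranked by bid: $8.68 (Hale) > $6.82 (Pike) > $6.11 (Orion) > …
Slot 1: Hale pays $6.82 × 520 = $3546.40
Slot 2: Pike pays $6.11 × 300 = $1833.00
Total = $5379.40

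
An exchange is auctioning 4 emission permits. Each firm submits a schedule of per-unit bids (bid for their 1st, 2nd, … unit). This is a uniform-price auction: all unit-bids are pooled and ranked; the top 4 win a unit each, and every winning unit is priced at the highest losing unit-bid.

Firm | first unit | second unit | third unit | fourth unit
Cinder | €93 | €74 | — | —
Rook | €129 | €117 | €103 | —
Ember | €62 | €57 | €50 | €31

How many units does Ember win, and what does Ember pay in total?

All unit-bids, highest first — top 4: 129 (Rook-1), 117 (Rook-2), 103 (Rook-3), 93 (Cinder-1)
First bid not allocated: €74.
Ember wins 0 unit(s) at €74 each.

Ember: 0 units, pays €0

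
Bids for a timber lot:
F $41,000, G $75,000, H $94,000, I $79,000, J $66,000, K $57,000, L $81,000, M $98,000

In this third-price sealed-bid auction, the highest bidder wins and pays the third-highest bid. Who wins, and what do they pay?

M pays $81,000

Rule: the highest bidder wins and pays the third-highest bid.
Bids ranked: 98,000 (M) > 94,000 (H) > 81,000 (L) > 79,000 (I) > 75,000 (G) > 66,000 (J) > …
M wins; payment is bid #3 in the ranking = $81,000.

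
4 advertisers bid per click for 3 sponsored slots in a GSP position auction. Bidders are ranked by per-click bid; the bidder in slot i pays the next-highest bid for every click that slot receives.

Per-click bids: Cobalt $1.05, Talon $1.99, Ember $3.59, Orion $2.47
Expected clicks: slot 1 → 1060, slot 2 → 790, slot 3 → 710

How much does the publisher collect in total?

Per-click bids in order: $3.59 (Ember) > $2.47 (Orion) > $1.99 (Talon) > $1.05 (Cobalt)
Slot 1: Ember pays $2.47 × 1060 = $2618.20
Slot 2: Orion pays $1.99 × 790 = $1572.10
Slot 3: Talon pays $1.05 × 710 = $745.50
Total = $4935.80

Total revenue: $4935.80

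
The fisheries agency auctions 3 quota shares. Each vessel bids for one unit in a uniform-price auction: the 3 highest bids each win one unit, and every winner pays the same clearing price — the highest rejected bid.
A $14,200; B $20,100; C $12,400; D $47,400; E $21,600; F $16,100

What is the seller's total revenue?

Total revenue: $48,300

Sorting: 47,400 (D), 21,600 (E), 20,100 (B), 16,100 (F), 14,200 (A), …
Top 3: D, E, B.
First losing bid is F's $16,100, which sets the uniform price.
Total revenue = 3 × $16,100 = $48,300.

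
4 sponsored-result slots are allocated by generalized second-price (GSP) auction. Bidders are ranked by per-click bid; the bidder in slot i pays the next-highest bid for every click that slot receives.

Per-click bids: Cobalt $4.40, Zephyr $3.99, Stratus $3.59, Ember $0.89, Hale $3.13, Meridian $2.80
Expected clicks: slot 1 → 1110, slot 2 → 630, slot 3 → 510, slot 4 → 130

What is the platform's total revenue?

Total revenue: $8650.90

Ranked by bid: $4.40 (Cobalt) > $3.99 (Zephyr) > $3.59 (Stratus) > $3.13 (Hale) > $2.80 (Meridian) > …
Slot 1: Cobalt pays $3.99 × 1110 = $4428.90
Slot 2: Zephyr pays $3.59 × 630 = $2261.70
Slot 3: Stratus pays $3.13 × 510 = $1596.30
Slot 4: Hale pays $2.80 × 130 = $364.00
Total = $8650.90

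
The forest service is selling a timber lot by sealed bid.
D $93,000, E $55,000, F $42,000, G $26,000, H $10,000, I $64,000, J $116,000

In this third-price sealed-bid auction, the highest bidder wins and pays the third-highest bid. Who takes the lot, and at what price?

J pays $64,000

Third-price sealed-bid auction: the highest bidder wins and pays the third-highest bid.
Sorting bids: 116,000 (J) > 93,000 (D) > 64,000 (I) > 55,000 (E) > 42,000 (F) > 26,000 (G) > …
J wins; payment is bid #3 in the ranking = $64,000.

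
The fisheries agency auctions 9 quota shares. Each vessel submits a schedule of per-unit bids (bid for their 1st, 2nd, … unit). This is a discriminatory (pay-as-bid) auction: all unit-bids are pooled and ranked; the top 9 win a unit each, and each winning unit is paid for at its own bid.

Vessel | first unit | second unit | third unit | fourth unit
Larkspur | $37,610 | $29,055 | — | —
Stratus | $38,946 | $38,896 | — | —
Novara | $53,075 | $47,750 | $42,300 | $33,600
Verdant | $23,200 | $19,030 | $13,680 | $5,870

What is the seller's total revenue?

All unit-bids, highest first — top 9: 53,075 (Novara-1), 47,750 (Novara-2), 42,300 (Novara-3), 38,946 (Stratus-1), 38,896 (Stratus-2), 37,610 (Larkspur-1), 33,600 (Novara-4), 29,055 (Larkspur-2), 23,200 (Verdant-1)
Next rejected bid: $19,030 (not a price — pay-as-bid).
Each winning unit pays its own bid.
Revenue = 53,075 + 47,750 + 42,300 + 38,946 + 38,896 + 37,610 + 33,600 + 29,055 + 23,200 = $344,432.

Total revenue: $344,432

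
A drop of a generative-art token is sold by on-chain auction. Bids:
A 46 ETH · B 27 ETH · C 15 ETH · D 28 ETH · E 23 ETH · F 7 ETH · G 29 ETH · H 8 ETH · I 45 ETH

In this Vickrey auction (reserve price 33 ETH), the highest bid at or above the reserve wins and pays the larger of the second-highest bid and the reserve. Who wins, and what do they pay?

A pays 45 ETH

Sorting bids: 46 (A) > 45 (I) > 29 (G) > 28 (D) > 27 (B) > 23 (E) > …
A has the top bid at or above the reserve (46 ETH).
Second-highest bid 45 ETH exceeds the reserve 33 ETH → payment 45 ETH.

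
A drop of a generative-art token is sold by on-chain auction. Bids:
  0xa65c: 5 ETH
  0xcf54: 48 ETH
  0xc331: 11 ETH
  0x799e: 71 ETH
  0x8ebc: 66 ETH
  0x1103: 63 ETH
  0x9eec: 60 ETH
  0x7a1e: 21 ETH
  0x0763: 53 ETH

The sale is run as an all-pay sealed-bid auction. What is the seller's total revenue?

Rule: the highest bidder wins the item, but every bidder pays their own bid.
Bids ranked: 71 (0x799e) > 66 (0x8ebc) > 63 (0x1103) > 60 (0x9eec) > 53 (0x0763) > 48 (0xcf54) > …
Every bidder forfeits their bid regardless of winning.
Revenue = 5 + 48 + 11 + 71 + 66 + 63 + 60 + 21 + 53 = 398 ETH.

Total revenue: 398 ETH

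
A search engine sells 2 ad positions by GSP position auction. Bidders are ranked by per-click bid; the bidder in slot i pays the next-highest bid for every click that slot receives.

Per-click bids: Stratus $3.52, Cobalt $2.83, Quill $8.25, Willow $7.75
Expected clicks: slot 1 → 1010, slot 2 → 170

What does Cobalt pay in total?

Ranked by bid: $8.25 (Quill) > $7.75 (Willow) > $3.52 (Stratus) > …
Cobalt ranks below slot 2 → no slot, pays nothing.

Cobalt pays $0.00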